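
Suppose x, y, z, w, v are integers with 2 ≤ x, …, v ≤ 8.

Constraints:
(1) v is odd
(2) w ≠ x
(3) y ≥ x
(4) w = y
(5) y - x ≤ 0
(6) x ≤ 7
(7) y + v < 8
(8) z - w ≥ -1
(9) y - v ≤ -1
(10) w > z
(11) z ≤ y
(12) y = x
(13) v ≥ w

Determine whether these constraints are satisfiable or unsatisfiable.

Unsatisfiable

From constraints 4 and 12, w = y = x, so w = x. But constraint 2 says w ≠ x. Contradiction.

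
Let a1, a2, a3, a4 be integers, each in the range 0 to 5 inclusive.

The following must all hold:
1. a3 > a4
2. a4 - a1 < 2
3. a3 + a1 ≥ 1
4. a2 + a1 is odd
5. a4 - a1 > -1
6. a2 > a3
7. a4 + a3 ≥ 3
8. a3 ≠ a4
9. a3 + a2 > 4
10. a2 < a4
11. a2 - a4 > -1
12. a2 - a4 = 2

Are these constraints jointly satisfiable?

Unsatisfiable

Constraints 1, 6, and 10 give a2 < a4, a4 < a3, a3 < a2. Chaining: a2 < a4 < a3 < a2, which forces a2 < a2 — impossible.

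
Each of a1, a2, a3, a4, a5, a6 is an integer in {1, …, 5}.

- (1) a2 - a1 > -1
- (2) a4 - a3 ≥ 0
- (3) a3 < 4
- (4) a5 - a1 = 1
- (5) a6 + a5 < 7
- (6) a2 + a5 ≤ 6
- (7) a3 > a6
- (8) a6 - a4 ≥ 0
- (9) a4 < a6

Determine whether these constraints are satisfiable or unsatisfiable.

Constraints 2, 7, and 8 give a4 ≤ a6, a6 < a3, a3 ≤ a4. Chaining: a4 ≤ a6 < a3 ≤ a4, which forces a4 < a4 — impossible.

Unsatisfiable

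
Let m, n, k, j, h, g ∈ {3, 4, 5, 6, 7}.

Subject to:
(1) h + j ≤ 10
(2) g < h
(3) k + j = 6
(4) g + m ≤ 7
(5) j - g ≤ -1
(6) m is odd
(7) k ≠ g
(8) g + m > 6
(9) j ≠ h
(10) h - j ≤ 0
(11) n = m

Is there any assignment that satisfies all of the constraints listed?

Unsatisfiable

Constraints 2, 5, and 10 give h ≤ j, j < g, g < h. Chaining: h ≤ j < g < h, which forces h < h — impossible.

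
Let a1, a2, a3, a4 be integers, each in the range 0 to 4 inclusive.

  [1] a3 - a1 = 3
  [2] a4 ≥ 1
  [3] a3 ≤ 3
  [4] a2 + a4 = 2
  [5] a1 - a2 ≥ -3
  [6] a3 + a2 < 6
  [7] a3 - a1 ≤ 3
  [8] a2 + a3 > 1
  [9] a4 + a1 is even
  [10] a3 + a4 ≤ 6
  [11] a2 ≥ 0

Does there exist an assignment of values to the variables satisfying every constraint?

Satisfiable

One satisfying assignment is a1 = 0, a2 = 0, a3 = 3, a4 = 2.
For the less obvious constraints — constraint 1: a3 - a1 = 3; constraint 4: a2 + a4 = 2 — and the others hold by inspection.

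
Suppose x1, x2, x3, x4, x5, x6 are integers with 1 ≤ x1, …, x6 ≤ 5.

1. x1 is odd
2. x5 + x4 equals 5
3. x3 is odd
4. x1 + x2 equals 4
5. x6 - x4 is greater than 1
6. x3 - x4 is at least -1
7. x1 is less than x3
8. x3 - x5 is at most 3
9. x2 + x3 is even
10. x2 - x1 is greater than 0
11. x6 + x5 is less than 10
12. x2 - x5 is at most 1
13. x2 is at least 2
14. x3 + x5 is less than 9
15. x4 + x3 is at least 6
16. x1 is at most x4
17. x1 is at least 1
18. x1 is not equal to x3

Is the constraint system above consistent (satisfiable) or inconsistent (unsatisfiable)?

The assignment x1 = 1, x2 = 3, x3 = 5, x4 = 3, x5 = 2, x6 = 5 works:
  constraint 2 holds since x5 + x4 = 5.
  constraint 4 holds since x1 + x2 = 4.
  constraint 5 holds since x6 - x4 = 2.
The rest check out directly.

Satisfiable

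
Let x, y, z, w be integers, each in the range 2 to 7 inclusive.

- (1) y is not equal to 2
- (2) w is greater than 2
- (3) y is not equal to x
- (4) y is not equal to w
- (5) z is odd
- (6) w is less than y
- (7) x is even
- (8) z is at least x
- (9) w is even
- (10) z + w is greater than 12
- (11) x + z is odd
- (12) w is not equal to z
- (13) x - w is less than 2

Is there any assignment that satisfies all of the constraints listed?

Take x = 6, y = 7, z = 7, w = 6. Then constraint 5: z = 7 is odd; constraint 10: z + w = 13; constraint 13: x - w = 0, and every other listed constraint is also met.

Satisfiable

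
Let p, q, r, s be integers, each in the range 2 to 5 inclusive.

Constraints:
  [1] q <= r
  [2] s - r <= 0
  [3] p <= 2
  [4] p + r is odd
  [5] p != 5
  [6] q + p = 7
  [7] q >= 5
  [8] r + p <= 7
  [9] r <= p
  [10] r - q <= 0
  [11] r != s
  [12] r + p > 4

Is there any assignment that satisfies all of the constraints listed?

From constraints 1 and 7: r ≥ q and q ≥ 5, so r ≥ 5. From constraints 3 and 9: r ≤ p and p ≤ 2, so r ≤ 2. But 2 < 5, so no value of r works.

Unsatisfiable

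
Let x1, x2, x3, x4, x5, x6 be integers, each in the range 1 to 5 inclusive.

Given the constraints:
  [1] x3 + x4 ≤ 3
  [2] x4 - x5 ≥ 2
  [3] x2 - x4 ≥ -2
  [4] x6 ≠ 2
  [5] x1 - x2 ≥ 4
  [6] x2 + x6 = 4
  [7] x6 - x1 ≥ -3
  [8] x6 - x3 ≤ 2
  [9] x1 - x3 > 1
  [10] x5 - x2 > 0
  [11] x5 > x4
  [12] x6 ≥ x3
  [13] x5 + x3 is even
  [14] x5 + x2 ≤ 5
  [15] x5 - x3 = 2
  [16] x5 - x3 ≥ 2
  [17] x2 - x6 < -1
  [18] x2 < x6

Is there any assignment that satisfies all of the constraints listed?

Constraints 2, 3, 5, 7, 8, and 16 give x2 − x4 ≥ -2, x4 − x5 ≥ 2, x5 − x3 ≥ 2, x3 − x6 ≥ -2, x6 − x1 ≥ -3, x1 − x2 ≥ 4.
Adding all 6 inequalities: the left sides telescope to 0, and the right sides sum to (-2) + 2 + 2 + (-2) + (-3) + 4 = 1. So 0 ≥ 1, which is false.

Unsatisfiable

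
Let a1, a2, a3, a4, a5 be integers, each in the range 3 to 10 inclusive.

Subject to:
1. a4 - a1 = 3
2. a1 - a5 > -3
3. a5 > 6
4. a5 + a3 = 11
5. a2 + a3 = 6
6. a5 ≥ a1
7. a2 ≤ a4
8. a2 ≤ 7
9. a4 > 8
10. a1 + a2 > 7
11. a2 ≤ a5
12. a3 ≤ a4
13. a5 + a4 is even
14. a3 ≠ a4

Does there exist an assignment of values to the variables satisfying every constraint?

Satisfiable

Setting (a1, a2, a3, a4, a5) = (7, 3, 3, 10, 8) satisfies everything: constraint 1: a4 - a1 = 3; constraint 2: a1 - a5 = -1, and the others follow.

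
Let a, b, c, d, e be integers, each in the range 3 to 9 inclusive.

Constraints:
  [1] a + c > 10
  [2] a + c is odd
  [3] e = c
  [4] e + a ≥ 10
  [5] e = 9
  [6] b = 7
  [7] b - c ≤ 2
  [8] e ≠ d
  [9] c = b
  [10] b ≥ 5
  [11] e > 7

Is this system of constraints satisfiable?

Unsatisfiable

Constraint 5 fixes e = 9 and constraint 6 fixes b = 7. Constraints 3 and 9 give e = c = b, so e = b. But 9 ≠ 7 — contradiction.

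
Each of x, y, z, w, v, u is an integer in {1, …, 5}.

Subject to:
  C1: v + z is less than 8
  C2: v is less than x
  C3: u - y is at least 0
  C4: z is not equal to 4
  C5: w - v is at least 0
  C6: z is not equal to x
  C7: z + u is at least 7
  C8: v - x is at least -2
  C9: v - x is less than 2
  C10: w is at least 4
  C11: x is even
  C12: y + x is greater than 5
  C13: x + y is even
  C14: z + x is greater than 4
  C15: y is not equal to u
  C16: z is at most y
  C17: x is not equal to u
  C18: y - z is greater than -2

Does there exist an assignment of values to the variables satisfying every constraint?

Satisfiable

Setting (x, y, z, w, v, u) = (4, 2, 2, 4, 3, 5) satisfies everything: constraint 1: v + z = 5; constraint 3: u - y = 3, and the others follow.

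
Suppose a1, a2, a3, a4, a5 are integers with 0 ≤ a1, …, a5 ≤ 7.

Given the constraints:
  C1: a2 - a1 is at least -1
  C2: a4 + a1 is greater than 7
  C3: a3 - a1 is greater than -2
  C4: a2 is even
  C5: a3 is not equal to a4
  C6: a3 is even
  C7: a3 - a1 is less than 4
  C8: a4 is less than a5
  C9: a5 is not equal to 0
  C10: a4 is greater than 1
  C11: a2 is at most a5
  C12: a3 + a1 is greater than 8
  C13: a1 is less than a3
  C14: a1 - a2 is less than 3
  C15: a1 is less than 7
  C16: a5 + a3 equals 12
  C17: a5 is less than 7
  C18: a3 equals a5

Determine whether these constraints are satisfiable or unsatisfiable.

The assignment a1 = 5, a2 = 4, a3 = 6, a4 = 4, a5 = 6 works:
  constraint 1 holds since a2 - a1 = -1.
  constraint 2 holds since a4 + a1 = 9.
  constraint 3 holds since a3 - a1 = 1.
The rest check out directly.

Satisfiable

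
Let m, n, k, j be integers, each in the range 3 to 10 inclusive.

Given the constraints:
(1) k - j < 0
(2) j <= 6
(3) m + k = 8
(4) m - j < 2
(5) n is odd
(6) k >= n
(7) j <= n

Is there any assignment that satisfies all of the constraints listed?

Constraints 1, 6, and 7 give j ≤ n, n ≤ k, k < j. Chaining: j ≤ n ≤ k < j, which forces j < j — impossible.

Unsatisfiable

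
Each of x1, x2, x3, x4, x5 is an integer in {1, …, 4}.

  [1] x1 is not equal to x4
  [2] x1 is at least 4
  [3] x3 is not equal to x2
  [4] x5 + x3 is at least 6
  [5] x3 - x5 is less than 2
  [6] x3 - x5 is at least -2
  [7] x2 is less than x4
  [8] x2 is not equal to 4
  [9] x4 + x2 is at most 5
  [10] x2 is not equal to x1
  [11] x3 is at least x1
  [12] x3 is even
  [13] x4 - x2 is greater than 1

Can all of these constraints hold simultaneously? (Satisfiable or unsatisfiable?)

One satisfying assignment is x1 = 4, x2 = 1, x3 = 4, x4 = 3, x5 = 3.
For the less obvious constraints — constraint 4: x5 + x3 = 7; constraint 5: x3 - x5 = 1 — and the others hold by inspection.

Satisfiable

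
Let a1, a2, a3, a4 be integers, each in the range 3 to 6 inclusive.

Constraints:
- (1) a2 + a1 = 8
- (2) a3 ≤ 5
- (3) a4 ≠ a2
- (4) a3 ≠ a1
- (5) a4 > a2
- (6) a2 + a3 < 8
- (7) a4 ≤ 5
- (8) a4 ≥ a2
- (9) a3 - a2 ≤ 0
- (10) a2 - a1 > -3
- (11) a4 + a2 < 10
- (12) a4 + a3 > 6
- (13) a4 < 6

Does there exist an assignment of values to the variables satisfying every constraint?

Satisfiable

Setting (a1, a2, a3, a4) = (5, 3, 3, 5) satisfies everything: constraint 1: a2 + a1 = 8; constraint 6: a2 + a3 = 6, and the others follow.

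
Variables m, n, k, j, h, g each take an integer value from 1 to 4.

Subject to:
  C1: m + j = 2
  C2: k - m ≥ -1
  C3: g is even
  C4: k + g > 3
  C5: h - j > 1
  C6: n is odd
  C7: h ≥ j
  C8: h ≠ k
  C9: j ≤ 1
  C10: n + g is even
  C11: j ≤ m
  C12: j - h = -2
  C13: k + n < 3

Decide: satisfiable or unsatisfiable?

Constraint 6 makes n odd and constraint 3 makes g even, so n + g must be odd. Constraint 10 says n + g is even — contradiction.

Unsatisfiable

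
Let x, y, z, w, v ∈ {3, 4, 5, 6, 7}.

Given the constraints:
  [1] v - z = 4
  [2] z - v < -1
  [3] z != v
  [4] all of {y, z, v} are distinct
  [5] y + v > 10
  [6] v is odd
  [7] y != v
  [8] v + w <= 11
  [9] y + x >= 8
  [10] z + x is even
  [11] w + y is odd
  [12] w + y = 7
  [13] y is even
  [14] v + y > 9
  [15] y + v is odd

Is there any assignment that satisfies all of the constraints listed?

One satisfying assignment is x = 5, y = 4, z = 3, w = 3, v = 7.
For the less obvious constraints — constraint 1: v - z = 4; constraint 2: z - v = -4; constraint 5: y + v = 11 — and the others hold by inspection.

Satisfiable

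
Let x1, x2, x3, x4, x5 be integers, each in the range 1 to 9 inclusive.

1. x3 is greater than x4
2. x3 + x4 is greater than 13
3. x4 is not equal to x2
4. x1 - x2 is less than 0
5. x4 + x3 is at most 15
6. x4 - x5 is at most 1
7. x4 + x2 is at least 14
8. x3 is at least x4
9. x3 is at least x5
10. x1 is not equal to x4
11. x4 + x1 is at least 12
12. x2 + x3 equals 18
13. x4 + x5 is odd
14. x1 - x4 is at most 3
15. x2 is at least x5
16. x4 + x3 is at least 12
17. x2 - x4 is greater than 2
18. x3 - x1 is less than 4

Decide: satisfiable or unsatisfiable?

Satisfiable

Try x1 = 7, x2 = 9, x3 = 9, x4 = 5, x5 = 6.
Check constraint 2: x3 + x4 = 14; constraint 4: x1 - x2 = -2. The remaining constraints are straightforward to verify.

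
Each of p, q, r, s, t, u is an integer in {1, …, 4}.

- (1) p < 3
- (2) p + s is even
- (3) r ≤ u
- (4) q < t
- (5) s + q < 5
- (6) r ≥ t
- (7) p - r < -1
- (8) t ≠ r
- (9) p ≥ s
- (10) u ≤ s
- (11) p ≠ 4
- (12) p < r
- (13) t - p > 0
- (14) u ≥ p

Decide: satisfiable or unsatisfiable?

Unsatisfiable

Constraints 3, 6, 9, 10, and 13 give t ≤ r, r ≤ u, u ≤ s, s ≤ p, p < t. Chaining: t ≤ r ≤ u ≤ s ≤ p < t, which forces t < t — impossible.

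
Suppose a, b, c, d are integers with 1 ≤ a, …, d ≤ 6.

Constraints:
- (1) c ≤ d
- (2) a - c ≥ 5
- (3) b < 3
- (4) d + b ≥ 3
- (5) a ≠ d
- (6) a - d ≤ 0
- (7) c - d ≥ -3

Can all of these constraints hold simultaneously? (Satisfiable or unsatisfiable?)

Constraints 2, 6, and 7 give c − d ≥ -3, d − a ≥ 0, a − c ≥ 5.
Adding all 3 inequalities: the left sides telescope to 0, and the right sides sum to (-3) + 0 + 5 = 2. So 0 ≥ 2, which is false.

Unsatisfiable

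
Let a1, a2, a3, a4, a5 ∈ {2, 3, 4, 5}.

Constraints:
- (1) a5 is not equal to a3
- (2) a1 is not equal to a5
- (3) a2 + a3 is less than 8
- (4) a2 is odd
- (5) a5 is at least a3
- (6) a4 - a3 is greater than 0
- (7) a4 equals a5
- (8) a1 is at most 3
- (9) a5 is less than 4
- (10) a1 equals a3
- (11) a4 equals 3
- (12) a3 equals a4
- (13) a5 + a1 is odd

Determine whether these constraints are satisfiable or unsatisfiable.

From constraints 7, 10, and 12, a1 = a3 = a4 = a5, so a1 = a5. But constraint 2 says a1 ≠ a5. Contradiction.

Unsatisfiable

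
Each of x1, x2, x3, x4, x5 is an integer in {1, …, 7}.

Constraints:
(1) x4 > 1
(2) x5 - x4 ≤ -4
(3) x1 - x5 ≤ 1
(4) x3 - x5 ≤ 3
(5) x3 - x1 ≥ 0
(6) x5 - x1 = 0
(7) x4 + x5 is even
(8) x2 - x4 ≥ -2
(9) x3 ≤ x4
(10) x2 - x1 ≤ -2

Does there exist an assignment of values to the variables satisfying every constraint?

Constraints 2, 4, 5, 8, and 10 give x4 − x5 ≥ 4, x5 − x3 ≥ -3, x3 − x1 ≥ 0, x1 − x2 ≥ 2, x2 − x4 ≥ -2.
Adding all 5 inequalities: the left sides telescope to 0, and the right sides sum to 4 + (-3) + 0 + 2 + (-2) = 1. So 0 ≥ 1, which is false.

Unsatisfiable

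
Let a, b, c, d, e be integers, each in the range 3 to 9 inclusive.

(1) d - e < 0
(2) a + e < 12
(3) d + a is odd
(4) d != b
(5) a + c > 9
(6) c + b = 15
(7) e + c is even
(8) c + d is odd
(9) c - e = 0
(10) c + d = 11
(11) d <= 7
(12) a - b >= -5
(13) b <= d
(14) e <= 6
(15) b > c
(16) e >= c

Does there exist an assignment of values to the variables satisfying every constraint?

From constraints 14 and 16: c ≤ e ≤ 6. From constraints 11 and 13: b ≤ d ≤ 7. Hence c + b ≤ 13. But constraint 6 requires c + b = 15, and 15 > 13. Contradiction.

Unsatisfiable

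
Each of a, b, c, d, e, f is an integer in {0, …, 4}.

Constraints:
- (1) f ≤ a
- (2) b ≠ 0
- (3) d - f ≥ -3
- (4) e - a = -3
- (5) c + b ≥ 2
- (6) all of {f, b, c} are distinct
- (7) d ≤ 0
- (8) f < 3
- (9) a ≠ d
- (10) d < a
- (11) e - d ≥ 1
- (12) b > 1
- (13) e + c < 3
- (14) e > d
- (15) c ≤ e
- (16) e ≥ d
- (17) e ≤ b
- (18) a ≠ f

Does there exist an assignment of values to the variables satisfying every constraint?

Try a = 4, b = 4, c = 1, d = 0, e = 1, f = 0.
Check constraint 3: d - f = 0; constraint 4: e - a = -3; constraint 5: c + b = 5. The remaining constraints are straightforward to verify.

Satisfiable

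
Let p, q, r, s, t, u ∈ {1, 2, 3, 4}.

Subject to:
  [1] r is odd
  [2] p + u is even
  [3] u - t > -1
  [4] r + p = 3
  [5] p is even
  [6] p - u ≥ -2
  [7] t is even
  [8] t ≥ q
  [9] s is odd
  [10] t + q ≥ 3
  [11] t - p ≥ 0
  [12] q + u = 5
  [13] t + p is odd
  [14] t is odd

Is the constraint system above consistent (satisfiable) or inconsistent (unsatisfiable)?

Constraint 7 makes t even and constraint 5 makes p even, so t + p must be even. Constraint 13 says t + p is odd — contradiction.

Unsatisfiable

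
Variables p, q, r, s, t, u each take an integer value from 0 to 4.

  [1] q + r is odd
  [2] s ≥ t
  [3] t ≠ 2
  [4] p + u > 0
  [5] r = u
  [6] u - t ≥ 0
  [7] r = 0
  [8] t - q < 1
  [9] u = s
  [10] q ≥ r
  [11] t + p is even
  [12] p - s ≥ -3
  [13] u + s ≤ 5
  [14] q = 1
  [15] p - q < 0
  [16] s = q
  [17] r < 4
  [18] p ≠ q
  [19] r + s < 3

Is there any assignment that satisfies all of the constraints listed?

Unsatisfiable

Constraint 7 fixes r = 0 and constraint 14 fixes q = 1. Constraints 5, 9, and 16 give r = u = s = q, so r = q. But 0 ≠ 1 — contradiction.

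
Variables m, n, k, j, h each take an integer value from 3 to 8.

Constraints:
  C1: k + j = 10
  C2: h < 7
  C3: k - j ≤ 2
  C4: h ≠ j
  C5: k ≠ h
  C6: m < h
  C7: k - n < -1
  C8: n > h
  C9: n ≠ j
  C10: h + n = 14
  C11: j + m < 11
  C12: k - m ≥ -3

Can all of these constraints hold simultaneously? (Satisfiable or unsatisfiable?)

Setting (m, n, k, j, h) = (5, 8, 5, 5, 6) satisfies everything: constraint 1: k + j = 10; constraint 3: k - j = 0; constraint 7: k - n = -3, and the others follow.

Satisfiable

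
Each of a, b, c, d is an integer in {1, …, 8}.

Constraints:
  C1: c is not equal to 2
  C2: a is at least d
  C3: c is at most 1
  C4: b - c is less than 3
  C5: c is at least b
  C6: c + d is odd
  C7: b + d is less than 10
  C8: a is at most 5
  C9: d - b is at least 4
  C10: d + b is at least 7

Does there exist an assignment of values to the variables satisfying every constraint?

Unsatisfiable

From constraints 2 and 8: d ≤ a ≤ 5. From constraints 3 and 5: b ≤ c ≤ 1. Hence d + b ≤ 6. But constraint 10 requires d + b ≥ 7, and 7 > 6. Contradiction.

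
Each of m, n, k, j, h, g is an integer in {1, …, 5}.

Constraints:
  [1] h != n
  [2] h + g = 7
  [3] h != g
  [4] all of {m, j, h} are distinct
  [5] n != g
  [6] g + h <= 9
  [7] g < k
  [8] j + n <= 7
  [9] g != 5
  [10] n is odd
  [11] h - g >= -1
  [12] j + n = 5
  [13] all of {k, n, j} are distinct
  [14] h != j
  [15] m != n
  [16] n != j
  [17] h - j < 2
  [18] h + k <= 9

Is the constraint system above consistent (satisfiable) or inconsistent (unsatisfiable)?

Satisfiable

Take m = 5, n = 1, k = 5, j = 4, h = 3, g = 4. Then constraint 2: h + g = 7; constraint 6: g + h = 7; constraint 8: j + n = 5, and every other listed constraint is also met.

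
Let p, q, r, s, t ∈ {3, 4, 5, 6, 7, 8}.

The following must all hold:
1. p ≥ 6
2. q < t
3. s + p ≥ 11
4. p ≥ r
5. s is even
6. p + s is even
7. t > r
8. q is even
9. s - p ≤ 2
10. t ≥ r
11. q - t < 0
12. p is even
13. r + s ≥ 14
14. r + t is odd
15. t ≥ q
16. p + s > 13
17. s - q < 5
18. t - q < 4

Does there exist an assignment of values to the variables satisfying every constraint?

Setting (p, q, r, s, t) = (6, 4, 6, 8, 7) satisfies everything: constraint 3: s + p = 14; constraint 9: s - p = 2; constraint 11: q - t = -3, and the others follow.

Satisfiable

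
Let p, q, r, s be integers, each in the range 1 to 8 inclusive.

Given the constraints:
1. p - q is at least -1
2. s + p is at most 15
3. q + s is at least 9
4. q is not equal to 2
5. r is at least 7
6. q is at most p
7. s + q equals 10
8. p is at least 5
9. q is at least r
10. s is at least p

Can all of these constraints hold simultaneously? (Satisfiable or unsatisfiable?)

From constraints 8 and 10: s ≥ p ≥ 5. From constraints 5 and 9: q ≥ r ≥ 7. Hence s + q ≥ 12. But constraint 7 requires s + q = 10, and 10 < 12. Contradiction.

Unsatisfiable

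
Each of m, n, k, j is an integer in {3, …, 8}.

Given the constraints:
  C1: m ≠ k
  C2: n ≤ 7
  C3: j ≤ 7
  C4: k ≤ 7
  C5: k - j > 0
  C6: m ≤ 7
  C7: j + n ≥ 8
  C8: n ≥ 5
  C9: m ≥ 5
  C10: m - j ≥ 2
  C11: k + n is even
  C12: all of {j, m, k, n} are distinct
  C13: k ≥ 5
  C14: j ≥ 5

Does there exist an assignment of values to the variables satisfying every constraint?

Constraints 2, 3, 4, 6, 8, 9, 13, and 14 confine each of j, m, k, n to the 3 values {5, …, 7}.
Constraint 12 requires all 4 of them to be distinct, but only 3 values are available — impossible by the pigeonhole principle.

Unsatisfiable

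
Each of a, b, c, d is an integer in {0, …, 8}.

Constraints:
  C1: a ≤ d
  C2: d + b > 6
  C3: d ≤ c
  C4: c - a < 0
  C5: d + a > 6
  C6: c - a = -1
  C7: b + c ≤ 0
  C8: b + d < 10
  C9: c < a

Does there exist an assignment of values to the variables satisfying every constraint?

Unsatisfiable

Constraints 1, 3, and 4 give a ≤ d, d ≤ c, c < a. Chaining: a ≤ d ≤ c < a, which forces a < a — impossible.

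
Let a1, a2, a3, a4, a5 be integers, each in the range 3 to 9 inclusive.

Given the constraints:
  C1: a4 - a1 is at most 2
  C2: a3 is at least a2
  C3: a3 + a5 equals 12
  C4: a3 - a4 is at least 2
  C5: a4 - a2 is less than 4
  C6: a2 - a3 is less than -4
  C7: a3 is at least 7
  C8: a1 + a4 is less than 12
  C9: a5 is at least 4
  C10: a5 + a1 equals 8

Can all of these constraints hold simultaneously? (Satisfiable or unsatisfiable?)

Satisfiable

Take a1 = 4, a2 = 3, a3 = 8, a4 = 6, a5 = 4. Then constraint 1: a4 - a1 = 2; constraint 3: a3 + a5 = 12; constraint 4: a3 - a4 = 2, and every other listed constraint is also met.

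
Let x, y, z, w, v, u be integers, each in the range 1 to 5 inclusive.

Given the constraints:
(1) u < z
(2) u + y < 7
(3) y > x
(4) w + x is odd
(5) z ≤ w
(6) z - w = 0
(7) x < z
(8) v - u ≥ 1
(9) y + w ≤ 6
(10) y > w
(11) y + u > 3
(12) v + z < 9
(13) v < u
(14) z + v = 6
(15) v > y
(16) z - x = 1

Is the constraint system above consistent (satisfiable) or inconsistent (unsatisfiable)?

Constraints 1, 5, 10, 13, and 15 give z ≤ w, w < y, y < v, v < u, u < z. Chaining: z ≤ w < y < v < u < z, which forces z < z — impossible.

Unsatisfiable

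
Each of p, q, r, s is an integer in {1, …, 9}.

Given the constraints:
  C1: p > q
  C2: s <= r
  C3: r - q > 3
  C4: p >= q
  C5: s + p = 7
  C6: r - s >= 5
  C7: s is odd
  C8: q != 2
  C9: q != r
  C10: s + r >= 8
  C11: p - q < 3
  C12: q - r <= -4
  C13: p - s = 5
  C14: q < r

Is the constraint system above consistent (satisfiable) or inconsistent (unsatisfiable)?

Satisfiable

Setting (p, q, r, s) = (6, 4, 9, 1) satisfies everything: constraint 3: r - q = 5; constraint 5: s + p = 7, and the others follow.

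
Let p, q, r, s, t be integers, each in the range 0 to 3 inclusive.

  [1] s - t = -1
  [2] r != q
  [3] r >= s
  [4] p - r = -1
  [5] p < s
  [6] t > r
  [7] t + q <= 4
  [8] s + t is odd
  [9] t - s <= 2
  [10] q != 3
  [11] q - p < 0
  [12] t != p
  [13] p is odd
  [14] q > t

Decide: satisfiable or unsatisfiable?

Unsatisfiable

Constraints 3, 5, 6, 11, and 14 give p < s, s ≤ r, r < t, t < q, q < p. Chaining: p < s ≤ r < t < q < p, which forces p < p — impossible.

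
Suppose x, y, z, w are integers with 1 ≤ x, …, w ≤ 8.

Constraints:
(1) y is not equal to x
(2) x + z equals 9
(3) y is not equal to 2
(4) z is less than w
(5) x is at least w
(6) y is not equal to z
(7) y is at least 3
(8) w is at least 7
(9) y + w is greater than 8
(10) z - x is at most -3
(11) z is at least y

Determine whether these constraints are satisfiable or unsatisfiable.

From constraints 5 and 8: x ≥ w ≥ 7. From constraints 7 and 11: z ≥ y ≥ 3. Hence x + z ≥ 10. But constraint 2 requires x + z = 9, and 9 < 10. Contradiction.

Unsatisfiable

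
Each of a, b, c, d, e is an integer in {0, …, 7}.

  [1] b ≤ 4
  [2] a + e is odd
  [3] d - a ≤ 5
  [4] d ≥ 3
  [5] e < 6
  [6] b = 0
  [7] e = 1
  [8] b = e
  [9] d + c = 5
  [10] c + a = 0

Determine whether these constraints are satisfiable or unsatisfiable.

Unsatisfiable

Constraint 6 fixes b = 0 and constraint 7 fixes e = 1, but constraint 8 requires b = e. Since 0 ≠ 1, contradiction.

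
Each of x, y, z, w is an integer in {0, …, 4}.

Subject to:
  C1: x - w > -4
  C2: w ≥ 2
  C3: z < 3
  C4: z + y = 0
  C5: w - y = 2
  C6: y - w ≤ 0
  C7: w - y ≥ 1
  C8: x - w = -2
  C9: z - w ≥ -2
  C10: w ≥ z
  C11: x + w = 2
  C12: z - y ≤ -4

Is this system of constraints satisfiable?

Constraints 6, 9, and 12 give z − w ≥ -2, w − y ≥ 0, y − z ≥ 4.
Adding all 3 inequalities: the left sides telescope to 0, and the right sides sum to (-2) + 0 + 4 = 2. So 0 ≥ 2, which is false.

Unsatisfiable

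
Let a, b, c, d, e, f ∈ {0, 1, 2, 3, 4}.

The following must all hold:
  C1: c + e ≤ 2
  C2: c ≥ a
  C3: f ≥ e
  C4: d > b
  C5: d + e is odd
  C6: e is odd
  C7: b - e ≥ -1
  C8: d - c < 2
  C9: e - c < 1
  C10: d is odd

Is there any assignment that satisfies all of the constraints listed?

Unsatisfiable

Constraint 10 makes d odd and constraint 6 makes e odd, so d + e must be even. Constraint 5 says d + e is odd — contradiction.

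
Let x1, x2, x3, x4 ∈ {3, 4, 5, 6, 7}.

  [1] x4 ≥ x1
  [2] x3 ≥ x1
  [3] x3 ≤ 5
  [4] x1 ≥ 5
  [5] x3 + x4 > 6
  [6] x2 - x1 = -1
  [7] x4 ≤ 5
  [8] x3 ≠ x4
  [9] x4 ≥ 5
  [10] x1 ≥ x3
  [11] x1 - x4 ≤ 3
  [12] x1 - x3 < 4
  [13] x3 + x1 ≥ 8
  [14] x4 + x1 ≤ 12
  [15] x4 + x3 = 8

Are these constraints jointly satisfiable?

Unsatisfiable

From constraint 9: x4 ≥ 5. From constraints 2 and 4: x3 ≥ x1 ≥ 5. Hence x4 + x3 ≥ 10. But constraint 15 requires x4 + x3 = 8, and 8 < 10. Contradiction.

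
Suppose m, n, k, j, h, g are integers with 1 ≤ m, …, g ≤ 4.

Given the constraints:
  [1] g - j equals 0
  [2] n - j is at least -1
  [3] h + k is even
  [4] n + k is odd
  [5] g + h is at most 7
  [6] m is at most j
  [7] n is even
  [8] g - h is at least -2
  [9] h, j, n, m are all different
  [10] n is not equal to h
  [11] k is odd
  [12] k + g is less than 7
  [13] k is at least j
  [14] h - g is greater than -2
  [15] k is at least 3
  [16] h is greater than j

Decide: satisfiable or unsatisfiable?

Setting (m, n, k, j, h, g) = (1, 4, 3, 2, 3, 2) satisfies everything: constraint 1: g - j = 0; constraint 2: n - j = 2, and the others follow.

Satisfiable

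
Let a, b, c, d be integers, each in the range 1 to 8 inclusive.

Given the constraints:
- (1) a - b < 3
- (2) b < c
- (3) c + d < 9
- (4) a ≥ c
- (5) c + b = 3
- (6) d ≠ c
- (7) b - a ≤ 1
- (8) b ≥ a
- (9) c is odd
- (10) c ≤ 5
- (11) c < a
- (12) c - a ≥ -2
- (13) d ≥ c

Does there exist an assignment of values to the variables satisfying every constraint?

Unsatisfiable

Constraints 2, 8, and 11 give c < a, a ≤ b, b < c. Chaining: c < a ≤ b < c, which forces c < c — impossible.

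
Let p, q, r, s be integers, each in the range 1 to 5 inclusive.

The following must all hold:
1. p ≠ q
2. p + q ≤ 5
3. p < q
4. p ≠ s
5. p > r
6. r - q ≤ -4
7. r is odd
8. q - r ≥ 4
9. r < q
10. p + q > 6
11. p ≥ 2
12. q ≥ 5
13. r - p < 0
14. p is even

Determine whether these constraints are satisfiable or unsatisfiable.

Unsatisfiable

From constraint 11: p ≥ 2. From constraint 12: q ≥ 5. Hence p + q ≥ 7. But constraint 2 requires p + q ≤ 5, and 5 < 7. Contradiction.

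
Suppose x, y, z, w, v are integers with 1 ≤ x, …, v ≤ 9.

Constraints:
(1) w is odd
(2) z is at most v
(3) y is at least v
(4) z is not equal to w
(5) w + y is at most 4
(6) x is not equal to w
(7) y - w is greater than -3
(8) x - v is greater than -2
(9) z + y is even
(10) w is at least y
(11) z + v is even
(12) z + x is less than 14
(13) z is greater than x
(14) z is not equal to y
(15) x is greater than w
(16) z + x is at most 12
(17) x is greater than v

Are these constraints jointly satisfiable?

Constraints 2, 3, 10, 13, and 15 give y ≤ w, w < x, x < z, z ≤ v, v ≤ y. Chaining: y ≤ w < x < z ≤ v ≤ y, which forces y < y — impossible.

Unsatisfiable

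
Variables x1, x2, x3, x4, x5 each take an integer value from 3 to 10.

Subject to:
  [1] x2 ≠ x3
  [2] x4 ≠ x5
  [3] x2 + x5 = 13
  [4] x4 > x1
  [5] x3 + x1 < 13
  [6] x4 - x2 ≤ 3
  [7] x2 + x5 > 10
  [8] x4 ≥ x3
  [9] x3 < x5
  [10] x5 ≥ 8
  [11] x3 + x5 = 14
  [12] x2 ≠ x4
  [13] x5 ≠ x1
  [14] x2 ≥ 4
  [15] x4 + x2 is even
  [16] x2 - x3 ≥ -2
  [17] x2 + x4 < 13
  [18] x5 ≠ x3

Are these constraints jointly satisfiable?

The assignment x1 = 6, x2 = 5, x3 = 6, x4 = 7, x5 = 8 works:
  constraint 3 holds since x2 + x5 = 13.
  constraint 5 holds since x3 + x1 = 12.
  constraint 6 holds since x4 - x2 = 2.
The rest check out directly.

Satisfiable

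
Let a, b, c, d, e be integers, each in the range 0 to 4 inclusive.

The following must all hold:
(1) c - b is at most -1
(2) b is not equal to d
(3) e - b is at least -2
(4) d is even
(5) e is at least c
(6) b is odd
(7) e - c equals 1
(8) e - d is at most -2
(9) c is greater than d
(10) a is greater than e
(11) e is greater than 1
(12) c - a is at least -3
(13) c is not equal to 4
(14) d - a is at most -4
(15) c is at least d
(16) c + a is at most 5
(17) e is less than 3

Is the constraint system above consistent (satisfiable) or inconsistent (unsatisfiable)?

Unsatisfiable

Constraints 1, 3, 8, 12, and 14 give d − e ≥ 2, e − b ≥ -2, b − c ≥ 1, c − a ≥ -3, a − d ≥ 4.
Adding all 5 inequalities: the left sides telescope to 0, and the right sides sum to 2 + (-2) + 1 + (-3) + 4 = 2. So 0 ≥ 2, which is false.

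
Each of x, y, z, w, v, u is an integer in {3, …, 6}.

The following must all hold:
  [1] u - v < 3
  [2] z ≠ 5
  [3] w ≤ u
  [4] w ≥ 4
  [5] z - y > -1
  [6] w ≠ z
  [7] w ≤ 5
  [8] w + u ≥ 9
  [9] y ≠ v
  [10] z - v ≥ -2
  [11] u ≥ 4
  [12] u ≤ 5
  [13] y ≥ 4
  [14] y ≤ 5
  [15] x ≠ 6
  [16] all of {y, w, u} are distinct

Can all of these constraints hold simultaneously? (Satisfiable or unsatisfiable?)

Unsatisfiable

Constraints 4, 7, 11, 12, 13, and 14 confine each of y, w, u to the 2 values {4, 5}.
Constraint 16 requires all 3 of them to be distinct, but only 2 values are available — impossible by the pigeonhole principle.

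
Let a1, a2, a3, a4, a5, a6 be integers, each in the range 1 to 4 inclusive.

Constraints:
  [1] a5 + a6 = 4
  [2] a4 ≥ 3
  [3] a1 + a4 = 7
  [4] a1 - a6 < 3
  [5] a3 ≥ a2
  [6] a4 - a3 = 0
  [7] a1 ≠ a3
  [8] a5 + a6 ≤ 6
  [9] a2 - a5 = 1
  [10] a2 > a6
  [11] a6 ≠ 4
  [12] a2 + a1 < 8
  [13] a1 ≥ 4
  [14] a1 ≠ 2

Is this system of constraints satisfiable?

The assignment a1 = 4, a2 = 3, a3 = 3, a4 = 3, a5 = 2, a6 = 2 works:
  constraint 1 holds since a5 + a6 = 4.
  constraint 3 holds since a1 + a4 = 7.
  constraint 4 holds since a1 - a6 = 2.
The rest check out directly.

Satisfiable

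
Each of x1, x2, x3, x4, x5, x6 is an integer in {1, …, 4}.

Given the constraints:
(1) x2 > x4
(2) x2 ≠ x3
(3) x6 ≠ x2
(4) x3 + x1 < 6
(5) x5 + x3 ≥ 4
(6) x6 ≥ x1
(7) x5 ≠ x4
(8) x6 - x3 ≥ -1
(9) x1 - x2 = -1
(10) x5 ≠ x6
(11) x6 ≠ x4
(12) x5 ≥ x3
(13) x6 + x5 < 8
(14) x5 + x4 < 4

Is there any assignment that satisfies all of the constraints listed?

Try x1 = 3, x2 = 4, x3 = 2, x4 = 1, x5 = 2, x6 = 3.
Check constraint 4: x3 + x1 = 5; constraint 5: x5 + x3 = 4. The remaining constraints are straightforward to verify.

Satisfiable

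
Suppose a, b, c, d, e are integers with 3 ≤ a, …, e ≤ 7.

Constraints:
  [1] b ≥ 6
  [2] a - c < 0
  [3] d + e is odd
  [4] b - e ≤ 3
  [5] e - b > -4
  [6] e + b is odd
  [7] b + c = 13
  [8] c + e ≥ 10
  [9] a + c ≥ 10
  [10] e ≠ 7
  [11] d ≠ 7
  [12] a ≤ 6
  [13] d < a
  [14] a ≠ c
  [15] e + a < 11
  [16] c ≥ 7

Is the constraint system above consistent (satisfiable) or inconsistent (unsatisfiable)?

Satisfiable

Setting (a, b, c, d, e) = (5, 6, 7, 4, 3) satisfies everything: constraint 2: a - c = -2; constraint 4: b - e = 3; constraint 5: e - b = -3, and the others follow.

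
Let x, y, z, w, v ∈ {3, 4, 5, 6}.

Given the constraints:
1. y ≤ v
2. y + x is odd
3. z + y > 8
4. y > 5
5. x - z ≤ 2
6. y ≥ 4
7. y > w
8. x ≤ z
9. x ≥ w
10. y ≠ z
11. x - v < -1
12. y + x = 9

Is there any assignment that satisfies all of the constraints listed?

Satisfiable

Setting (x, y, z, w, v) = (3, 6, 4, 3, 6) satisfies everything: constraint 3: z + y = 10; constraint 5: x - z = -1, and the others follow.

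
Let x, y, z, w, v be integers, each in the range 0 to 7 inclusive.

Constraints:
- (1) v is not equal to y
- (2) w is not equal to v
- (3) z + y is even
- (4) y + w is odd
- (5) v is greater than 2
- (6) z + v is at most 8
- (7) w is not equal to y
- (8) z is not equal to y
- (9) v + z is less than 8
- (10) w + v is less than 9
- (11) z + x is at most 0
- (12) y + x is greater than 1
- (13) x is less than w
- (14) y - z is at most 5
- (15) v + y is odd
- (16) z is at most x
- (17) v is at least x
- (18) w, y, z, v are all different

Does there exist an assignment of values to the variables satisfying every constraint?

The assignment x = 0, y = 2, z = 0, w = 1, v = 7 works:
  constraint 6 holds since z + v = 7.
  constraint 9 holds since v + z = 7.
  constraint 10 holds since w + v = 8.
The rest check out directly.

Satisfiable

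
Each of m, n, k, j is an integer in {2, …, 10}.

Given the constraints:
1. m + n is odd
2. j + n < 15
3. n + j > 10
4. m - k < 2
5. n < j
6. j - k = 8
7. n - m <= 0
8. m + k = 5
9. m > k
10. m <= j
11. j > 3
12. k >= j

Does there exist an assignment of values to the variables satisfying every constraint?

Unsatisfiable

Constraints 9, 10, and 12 give j ≤ k, k < m, m ≤ j. Chaining: j ≤ k < m ≤ j, which forces j < j — impossible.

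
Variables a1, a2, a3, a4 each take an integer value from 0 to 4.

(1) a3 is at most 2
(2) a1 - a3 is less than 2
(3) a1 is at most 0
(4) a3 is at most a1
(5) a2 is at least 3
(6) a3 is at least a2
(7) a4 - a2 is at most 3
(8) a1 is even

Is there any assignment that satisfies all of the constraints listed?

Unsatisfiable

From constraints 5 and 6: a3 ≥ a2 and a2 ≥ 3, so a3 ≥ 3. From constraints 3 and 4: a3 ≤ a1 and a1 ≤ 0, so a3 ≤ 0. But 0 < 3, so no value of a3 works.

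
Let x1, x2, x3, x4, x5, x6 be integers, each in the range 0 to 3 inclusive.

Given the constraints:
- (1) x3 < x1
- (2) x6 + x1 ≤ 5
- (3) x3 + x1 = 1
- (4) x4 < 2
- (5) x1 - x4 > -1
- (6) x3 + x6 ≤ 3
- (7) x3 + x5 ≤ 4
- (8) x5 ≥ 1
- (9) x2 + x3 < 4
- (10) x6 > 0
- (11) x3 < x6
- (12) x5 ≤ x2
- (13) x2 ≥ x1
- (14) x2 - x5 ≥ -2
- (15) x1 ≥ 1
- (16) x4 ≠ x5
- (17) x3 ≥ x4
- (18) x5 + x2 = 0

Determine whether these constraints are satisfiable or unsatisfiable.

Unsatisfiable

From constraint 8: x5 ≥ 1. From constraints 13 and 15: x2 ≥ x1 ≥ 1. Hence x5 + x2 ≥ 2. But constraint 18 requires x5 + x2 = 0, and 0 < 2. Contradiction.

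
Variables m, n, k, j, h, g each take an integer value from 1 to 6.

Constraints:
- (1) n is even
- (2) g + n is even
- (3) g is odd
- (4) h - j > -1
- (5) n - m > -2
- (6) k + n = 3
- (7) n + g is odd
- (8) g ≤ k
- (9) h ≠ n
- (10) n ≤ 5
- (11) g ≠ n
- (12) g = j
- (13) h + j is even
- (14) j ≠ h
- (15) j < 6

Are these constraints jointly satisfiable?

Unsatisfiable

Constraint 3 makes g odd and constraint 1 makes n even, so g + n must be odd. Constraint 2 says g + n is even — contradiction.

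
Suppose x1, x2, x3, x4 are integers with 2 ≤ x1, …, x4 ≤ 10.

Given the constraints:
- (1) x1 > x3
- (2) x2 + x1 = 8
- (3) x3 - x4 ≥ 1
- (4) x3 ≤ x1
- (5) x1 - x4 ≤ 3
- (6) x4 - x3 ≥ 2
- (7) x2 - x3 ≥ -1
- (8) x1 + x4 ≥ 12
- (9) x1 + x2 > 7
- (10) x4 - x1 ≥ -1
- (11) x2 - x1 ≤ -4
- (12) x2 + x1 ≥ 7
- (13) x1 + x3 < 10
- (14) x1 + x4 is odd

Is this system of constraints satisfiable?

Constraints 3, 5, 7, and 11 give x1 − x2 ≥ 4, x2 − x3 ≥ -1, x3 − x4 ≥ 1, x4 − x1 ≥ -3.
Adding all 4 inequalities: the left sides telescope to 0, and the right sides sum to 4 + (-1) + 1 + (-3) = 1. So 0 ≥ 1, which is false.

Unsatisfiable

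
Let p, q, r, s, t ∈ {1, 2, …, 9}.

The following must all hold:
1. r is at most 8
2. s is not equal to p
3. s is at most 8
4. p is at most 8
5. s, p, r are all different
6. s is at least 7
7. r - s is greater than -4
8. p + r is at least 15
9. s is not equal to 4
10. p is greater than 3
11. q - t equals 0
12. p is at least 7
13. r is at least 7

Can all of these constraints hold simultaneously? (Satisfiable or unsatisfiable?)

Unsatisfiable

Constraints 1, 3, 4, 6, 12, and 13 confine each of s, p, r to the 2 values {7, 8}.
Constraint 5 requires all 3 of them to be distinct, but only 2 values are available — impossible by the pigeonhole principle.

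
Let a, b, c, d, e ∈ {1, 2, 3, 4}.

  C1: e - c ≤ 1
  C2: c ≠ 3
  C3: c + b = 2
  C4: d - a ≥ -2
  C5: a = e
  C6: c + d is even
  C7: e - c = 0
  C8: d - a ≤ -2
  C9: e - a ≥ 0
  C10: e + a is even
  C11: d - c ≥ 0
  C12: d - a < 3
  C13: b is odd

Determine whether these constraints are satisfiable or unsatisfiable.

Unsatisfiable

Constraints 1, 8, 9, and 11 give a − d ≥ 2, d − c ≥ 0, c − e ≥ -1, e − a ≥ 0.
Adding all 4 inequalities: the left sides telescope to 0, and the right sides sum to 2 + 0 + (-1) + 0 = 1. So 0 ≥ 1, which is false.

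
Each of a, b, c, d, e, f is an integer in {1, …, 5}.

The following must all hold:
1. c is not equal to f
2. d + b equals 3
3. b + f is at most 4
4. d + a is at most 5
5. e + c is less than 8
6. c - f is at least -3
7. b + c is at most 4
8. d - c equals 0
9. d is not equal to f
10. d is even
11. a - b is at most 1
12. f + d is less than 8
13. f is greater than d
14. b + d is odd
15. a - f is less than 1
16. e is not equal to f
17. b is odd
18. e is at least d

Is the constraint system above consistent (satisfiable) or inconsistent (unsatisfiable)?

Satisfiable

Take a = 1, b = 1, c = 2, d = 2, e = 4, f = 3. Then constraint 2: d + b = 3; constraint 3: b + f = 4; constraint 4: d + a = 3, and every other listed constraint is also met.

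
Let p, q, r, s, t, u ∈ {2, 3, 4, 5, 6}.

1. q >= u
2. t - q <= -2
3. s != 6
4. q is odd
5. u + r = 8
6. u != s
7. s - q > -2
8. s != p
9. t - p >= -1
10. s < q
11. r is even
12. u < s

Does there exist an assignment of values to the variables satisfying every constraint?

Satisfiable

Take p = 2, q = 5, r = 6, s = 4, t = 3, u = 2. Then constraint 2: t - q = -2; constraint 5: u + r = 8; constraint 7: s - q = -1, and every other listed constraint is also met.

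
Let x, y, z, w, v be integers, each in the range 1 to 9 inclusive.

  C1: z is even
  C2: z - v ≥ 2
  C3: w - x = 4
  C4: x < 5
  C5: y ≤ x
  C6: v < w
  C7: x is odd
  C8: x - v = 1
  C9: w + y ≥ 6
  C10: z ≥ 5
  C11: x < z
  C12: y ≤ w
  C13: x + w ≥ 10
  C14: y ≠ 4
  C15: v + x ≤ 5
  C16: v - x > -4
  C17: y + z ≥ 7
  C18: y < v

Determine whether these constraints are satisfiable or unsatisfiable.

Setting (x, y, z, w, v) = (3, 1, 6, 7, 2) satisfies everything: constraint 2: z - v = 4; constraint 3: w - x = 4; constraint 8: x - v = 1, and the others follow.

Satisfiable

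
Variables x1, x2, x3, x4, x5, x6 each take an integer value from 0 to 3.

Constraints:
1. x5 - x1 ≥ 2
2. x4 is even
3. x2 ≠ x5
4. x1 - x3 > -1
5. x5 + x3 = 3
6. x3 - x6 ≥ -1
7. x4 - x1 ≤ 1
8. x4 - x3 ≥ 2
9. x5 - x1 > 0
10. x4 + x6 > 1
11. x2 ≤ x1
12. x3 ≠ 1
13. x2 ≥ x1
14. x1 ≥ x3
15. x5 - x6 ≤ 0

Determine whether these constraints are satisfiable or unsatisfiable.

Constraints 1, 6, 7, 8, and 15 give x1 − x4 ≥ -1, x4 − x3 ≥ 2, x3 − x6 ≥ -1, x6 − x5 ≥ 0, x5 − x1 ≥ 2.
Adding all 5 inequalities: the left sides telescope to 0, and the right sides sum to (-1) + 2 + (-1) + 0 + 2 = 2. So 0 ≥ 2, which is false.

Unsatisfiable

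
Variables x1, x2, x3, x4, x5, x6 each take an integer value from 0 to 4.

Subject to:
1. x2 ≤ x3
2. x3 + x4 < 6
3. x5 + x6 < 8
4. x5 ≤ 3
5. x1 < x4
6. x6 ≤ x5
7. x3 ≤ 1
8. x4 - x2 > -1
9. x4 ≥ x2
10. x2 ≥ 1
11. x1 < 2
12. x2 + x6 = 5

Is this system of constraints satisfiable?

From constraints 1 and 7: x2 ≤ x3 ≤ 1. From constraints 4 and 6: x6 ≤ x5 ≤ 3. Hence x2 + x6 ≤ 4. But constraint 12 requires x2 + x6 = 5, and 5 > 4. Contradiction.

Unsatisfiable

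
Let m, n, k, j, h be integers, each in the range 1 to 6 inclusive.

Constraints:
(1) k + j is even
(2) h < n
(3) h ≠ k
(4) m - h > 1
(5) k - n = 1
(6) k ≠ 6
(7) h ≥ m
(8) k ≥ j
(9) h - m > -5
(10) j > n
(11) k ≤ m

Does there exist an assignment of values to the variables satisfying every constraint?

Constraints 2, 7, 8, 10, and 11 give j ≤ k, k ≤ m, m ≤ h, h < n, n < j. Chaining: j ≤ k ≤ m ≤ h < n < j, which forces j < j — impossible.

Unsatisfiable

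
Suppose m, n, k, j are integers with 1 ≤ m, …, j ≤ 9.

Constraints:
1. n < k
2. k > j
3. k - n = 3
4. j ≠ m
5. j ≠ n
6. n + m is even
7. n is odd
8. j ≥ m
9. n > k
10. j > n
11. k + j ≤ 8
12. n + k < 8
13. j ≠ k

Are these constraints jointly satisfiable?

Unsatisfiable

Constraints 2, 9, and 10 give n < j, j < k, k < n. Chaining: n < j < k < n, which forces n < n — impossible.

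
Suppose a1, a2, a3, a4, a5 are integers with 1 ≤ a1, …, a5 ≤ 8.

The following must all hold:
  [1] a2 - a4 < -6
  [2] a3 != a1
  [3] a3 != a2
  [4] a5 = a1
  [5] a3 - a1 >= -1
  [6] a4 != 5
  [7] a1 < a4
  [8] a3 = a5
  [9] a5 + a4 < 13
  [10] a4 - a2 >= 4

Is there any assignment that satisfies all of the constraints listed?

From constraints 4 and 8, a3 = a5 = a1, so a3 = a1. But constraint 2 says a3 ≠ a1. Contradiction.

Unsatisfiable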